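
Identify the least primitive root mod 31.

3

φ(31) = 31 − 1 = 30 = 2 · 3 · 5.
g is a primitive root iff g^(30/q) ≢ 1 (mod 31) for each prime q ∈ {2, 3, 5}.
g = 2: 2^15 ≡ 1 — hits 1, so not a primitive root.
g = 3: 3^15 ≡ 30; 3^10 ≡ 25; 3^6 ≡ 16 — none is 1, so 3 is a primitive root.
So 3 is the smallest generator of (Z/31Z)^×.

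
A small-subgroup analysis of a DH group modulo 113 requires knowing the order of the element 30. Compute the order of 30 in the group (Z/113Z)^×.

7

ord(30) | φ(113) = 113 − 1 = 112 = 2^4 · 7.
Divisors of 112: 1, 2, 4, 7, 8, 14, 16, 28, 56, 112.
Evaluate successive powers at the divisors of 112:
30^1 ≡ 30 (mod 113)
30^2 ≡ 109 (mod 113)
30^4 ≡ 16 (mod 113)
30^7 ≡ 1 (mod 113) ✓
Hence ord(30) = 7.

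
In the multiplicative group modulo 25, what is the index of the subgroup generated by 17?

1

Since 17 ∈ (Z/25Z)^×, its order divides φ(25) = φ(5^2) = 5·(5−1) = 20 = 2^2 · 5.
Divisors of 20: 1, 2, 4, 5, 10, 20.
Check 17^d mod 25 for each divisor in increasing order:
17^1 ≡ 17
17^2 ≡ 14
17^4 ≡ 21
17^5 ≡ 7
17^10 ≡ 24
17^20 ≡ 1
Thus |⟨17⟩| = ord(17) = 20.
[(Z/25Z)^× : ⟨17⟩] = 20/20 = 1.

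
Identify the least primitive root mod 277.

φ(277) = 277 − 1 = 276 = 2^2 · 3 · 23.
Test candidates g = 2, 3, … against the prime factors q ∈ {2, 3, 23} of φ(277): g is a generator iff g^(276/q) ≢ 1 for every such q.
g = 2: 2^138 ≡ 276; 2^92 ≡ 1 — hits 1, so not a primitive root.
g = 3: 3^138 ≡ 1 — hits 1, so not a primitive root.
g = 4: 4^138 ≡ 1 — hits 1, so not a primitive root.
g = 5: 5^138 ≡ 276; 5^92 ≡ 116; 5^12 ≡ 27 — none is 1, so 5 is a primitive root.
The smallest primitive root modulo 277 is 5.

5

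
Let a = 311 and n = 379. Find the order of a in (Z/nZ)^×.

The order of 311 must divide φ(379) = 379 − 1 = 378 = 2 · 3^3 · 7.
Divisors of 378: 1, 2, 3, 6, 7, 9, 14, 18, 21, 27, 42, 54, 63, 126, 189, 378.
Test each divisor d:
311^1 ≡ 311
311^2 ≡ 76
311^3 ≡ 138
311^6 ≡ 94
311^7 ≡ 51
311^9 ≡ 86
311^14 ≡ 327
311^18 ≡ 195
311^21 ≡ 1
So ord_379(311) = 21.

21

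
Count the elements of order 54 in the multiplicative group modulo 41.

φ(41) = 41 − 1 = 40 = 2^3 · 5.
Since (Z/41Z)^× is cyclic of order 40, the number of elements of order d is φ(d) when d | 40 and 0 otherwise.
54 does not divide 40, so no element of (Z/41Z)^× has order 54.

0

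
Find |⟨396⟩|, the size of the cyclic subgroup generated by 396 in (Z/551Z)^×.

252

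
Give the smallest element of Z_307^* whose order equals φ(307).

5

φ(307) = 307 − 1 = 306 = 2 · 3^2 · 17.
Test candidates g = 2, 3, … against the prime factors q ∈ {2, 3, 17} of φ(307): g is a generator iff g^(306/q) ≢ 1 for every such q.
g = 2: 2^153 ≡ 306; 2^102 ≡ 1 — hits 1, so not a primitive root.
g = 3: 3^153 ≡ 306; 3^102 ≡ 1 — hits 1, so not a primitive root.
g = 4: 4^153 ≡ 1 — hits 1, so not a primitive root.
g = 5: 5^153 ≡ 306; 5^102 ≡ 289; 5^18 ≡ 81 — none is 1, so 5 is a primitive root.
Hence the least primitive root of 307 is 5.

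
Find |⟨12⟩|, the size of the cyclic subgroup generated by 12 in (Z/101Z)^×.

100

By Lagrange's theorem, ord_101(12) divides φ(101) = 101 − 1 = 100 = 2^2 · 5^2.
Divisors of 100: 1, 2, 4, 5, 10, 20, 25, 50, 100.
Test each divisor d:
12^1 ≡ 12
12^2 ≡ 43
12^4 ≡ 31
12^5 ≡ 69
12^10 ≡ 14
12^20 ≡ 95
12^25 ≡ 91
12^50 ≡ 100
12^100 ≡ 1
So ord_101(12) = 100.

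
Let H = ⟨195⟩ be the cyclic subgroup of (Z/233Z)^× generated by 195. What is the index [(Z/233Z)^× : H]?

ord(195) | φ(233) = 233 − 1 = 232 = 2^3 · 29.
Divisors of 232: 1, 2, 4, 8, 29, 58, 116, 232.
Check 195^d mod 233 for each divisor in increasing order:
195^1 ≡ 195 (mod 233)
195^2 ≡ 46 (mod 233)
195^4 ≡ 19 (mod 233)
195^8 ≡ 128 (mod 233)
195^29 ≡ 232 (mod 233)
195^58 ≡ 1 (mod 233) ✓
Thus |⟨195⟩| = ord(195) = 58.
[(Z/233Z)^× : ⟨195⟩] = 232/58 = 4.

4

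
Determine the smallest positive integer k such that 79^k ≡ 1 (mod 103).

By Lagrange's theorem, ord_103(79) divides φ(103) = 103 − 1 = 102 = 2 · 3 · 17.
Divisors of 102: 1, 2, 3, 6, 17, 34, 51, 102.
Compute 79^d (mod 103) for the divisors d until we hit 1:
79^1 ≡ 79 (mod 103)
79^2 ≡ 61 (mod 103)
79^3 ≡ 81 (mod 103)
79^6 ≡ 72 (mod 103)
79^17 ≡ 1 (mod 103) ✓
So ord_103(79) = 17.

17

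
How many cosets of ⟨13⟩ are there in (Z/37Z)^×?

1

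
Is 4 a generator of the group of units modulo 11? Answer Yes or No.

φ(11) = 11 − 1 = 10 = 2 · 5.
It suffices to check that the order of 4 is not a proper divisor of 10: compute 4^(10/q) for q ∈ {2, 5}.
4^5 ≡ 1 (mod 11)  [q = 2: ≡ 1 ✗]
4^2 ≡ 5 (mod 11)  [q = 5: ≢ 1 ✓]
Since 4^5 ≡ 1, the order of 4 divides 5 < 10, so 4 is not a primitive root.

No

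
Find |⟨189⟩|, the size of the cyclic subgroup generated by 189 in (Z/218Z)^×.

ord(189) | φ(218) = φ(2)·φ(109) = 1·108 = 108 = 2^2 · 3^3.
Divisors of 108: 1, 2, 3, 4, 6, 9, 12, 18, 27, 36, 54, 108.
Test each divisor d:
189^1 ≡ 189
189^2 ≡ 187
189^3 ≡ 27
189^4 ≡ 89
189^6 ≡ 75
189^9 ≡ 63
189^12 ≡ 175
189^18 ≡ 45
189^27 ≡ 1
Therefore the multiplicative order of 189 modulo 218 is 27.

27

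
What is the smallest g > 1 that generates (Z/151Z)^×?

6

φ(151) = 151 − 1 = 150 = 2 · 3 · 5^2.
Test candidates g = 2, 3, … against the prime factors q ∈ {2, 3, 5} of φ(151): g is a generator iff g^(150/q) ≢ 1 for every such q.
g = 2: 2^75 ≡ 1 — hits 1, so not a primitive root.
g = 3: 3^75 ≡ 150; 3^50 ≡ 1 — hits 1, so not a primitive root.
g = 4: 4^75 ≡ 1 — hits 1, so not a primitive root.
g = 5: 5^75 ≡ 1 — hits 1, so not a primitive root.
g = 6: 6^75 ≡ 150; 6^50 ≡ 32; 6^30 ≡ 59 — none is 1, so 6 is a primitive root.
Hence the least primitive root of 151 is 6.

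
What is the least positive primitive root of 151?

6

φ(151) = 151 − 1 = 150 = 2 · 3 · 5^2.
Test candidates g = 2, 3, … against the prime factors q ∈ {2, 3, 5} of φ(151): g is a generator iff g^(150/q) ≢ 1 for every such q.
g = 2: 2^75 ≡ 1 — hits 1, so not a primitive root.
g = 3: 3^75 ≡ 150; 3^50 ≡ 1 — hits 1, so not a primitive root.
g = 4: 4^75 ≡ 1 — hits 1, so not a primitive root.
g = 5: 5^75 ≡ 1 — hits 1, so not a primitive root.
g = 6: 6^75 ≡ 150; 6^50 ≡ 32; 6^30 ≡ 59 — none is 1, so 6 is a primitive root.
The smallest primitive root modulo 151 is 6.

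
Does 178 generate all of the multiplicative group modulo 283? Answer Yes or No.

φ(283) = 283 − 1 = 282 = 2 · 3 · 47.
An element g generates (Z/283Z)^× iff g^(282/q) ≢ 1 (mod 283) for each prime q ∈ {2, 3, 47}.
178^141 ≡ 282 (mod 283)  [q = 2: ≢ 1 ✓]
178^94 ≡ 44 (mod 283)  [q = 3: ≢ 1 ✓]
178^6 ≡ 253 (mod 283)  [q = 47: ≢ 1 ✓]
None equal 1, so ord_283(178) = 282: 178 is a primitive root.

Yes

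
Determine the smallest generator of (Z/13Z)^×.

2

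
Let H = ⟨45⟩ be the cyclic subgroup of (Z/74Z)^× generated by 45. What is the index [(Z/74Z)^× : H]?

3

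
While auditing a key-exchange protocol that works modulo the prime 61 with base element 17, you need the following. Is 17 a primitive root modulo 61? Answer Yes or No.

Yes

φ(61) = 61 − 1 = 60 = 2^2 · 3 · 5.
It suffices to check that the order of 17 is not a proper divisor of 60: compute 17^(60/q) for q ∈ {2, 3, 5}.
17^30 ≡ 60 (mod 61)  [q = 2: ≢ 1 ✓]
17^20 ≡ 13 (mod 61)  [q = 3: ≢ 1 ✓]
17^12 ≡ 20 (mod 61)  [q = 5: ≢ 1 ✓]
Every test exponent gives a nontrivial residue, hence 17 generates the full group.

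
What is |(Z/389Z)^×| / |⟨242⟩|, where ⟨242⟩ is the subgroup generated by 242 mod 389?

1

The order of 242 must divide φ(389) = 389 − 1 = 388 = 2^2 · 97.
Divisors of 388: 1, 2, 4, 97, 194, 388.
Test each divisor d:
242^1 ≡ 242 (mod 389)
242^2 ≡ 214 (mod 389)
242^4 ≡ 283 (mod 389)
242^97 ≡ 115 (mod 389)
242^194 ≡ 388 (mod 389)
242^388 ≡ 1 (mod 389) ✓
The order of 242 is 388, so the subgroup it generates has 388 elements.
The index is φ(389) / ord(242) = 388 / 388 = 1.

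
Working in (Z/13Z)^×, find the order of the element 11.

The order of 11 must divide φ(13) = 13 − 1 = 12 = 2^2 · 3.
Divisors of 12: 1, 2, 3, 4, 6, 12.
Evaluate successive powers at the divisors of 12:
11^1 ≡ 11 (mod 13)
11^2 ≡ 4 (mod 13)
11^3 ≡ 5 (mod 13)
11^4 ≡ 3 (mod 13)
11^6 ≡ 12 (mod 13)
11^12 ≡ 1 (mod 13) ✓
The smallest such exponent is 12, so the order of 11 is 12.

12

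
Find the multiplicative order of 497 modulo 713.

22

By Lagrange's theorem, ord_713(497) divides φ(713) = φ(23·31) = (23−1)·(31−1) = 22·30 = 660 = 2^2 · 3 · 5 · 11.
Divisors of 660: 1, 2, 3, 4, 5, 6, 10, 11, 12, 15, 20, 22, 30, 33, 44, 55, 60, 66, 110, 132, 165, 220, 330, 660.
Evaluate successive powers at the divisors of 660:
497^1 ≡ 497 (mod 713)
497^2 ≡ 311 (mod 713)
497^3 ≡ 559 (mod 713)
497^4 ≡ 466 (mod 713)
497^5 ≡ 590 (mod 713)
497^6 ≡ 187 (mod 713)
497^10 ≡ 156 (mod 713)
497^11 ≡ 528 (mod 713)
497^12 ≡ 32 (mod 713)
497^15 ≡ 63 (mod 713)
497^20 ≡ 94 (mod 713)
497^22 ≡ 1 (mod 713) ✓
So ord_713(497) = 22.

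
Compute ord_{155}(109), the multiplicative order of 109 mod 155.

10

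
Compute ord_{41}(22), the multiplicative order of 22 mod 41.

ord(22) | φ(41) = 41 − 1 = 40 = 2^3 · 5.
Divisors of 40: 1, 2, 4, 5, 8, 10, 20, 40.
Compute 22^d (mod 41) for the divisors d until we hit 1:
22^1 ≡ 22 (mod 41)
22^2 ≡ 33 (mod 41)
22^4 ≡ 23 (mod 41)
22^5 ≡ 14 (mod 41)
22^8 ≡ 37 (mod 41)
22^10 ≡ 32 (mod 41)
22^20 ≡ 40 (mod 41)
22^40 ≡ 1 (mod 41) ✓
The smallest such exponent is 40, so the order of 22 is 40.

40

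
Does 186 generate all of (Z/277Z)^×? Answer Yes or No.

No

φ(277) = 277 − 1 = 276 = 2^2 · 3 · 23.
186 is a primitive root mod 277 iff 186^(φ(277)/q) ≢ 1 for every prime q | φ(277), i.e. q ∈ {2, 3, 23}.
186^138 ≡ 1 (mod 277)  [q = 2: ≡ 1 ✗]
186^92 ≡ 116 (mod 277)  [q = 3: ≢ 1 ✓]
186^12 ≡ 169 (mod 277)  [q = 23: ≢ 1 ✓]
186^138 ≡ 1 shows ord(186) | 138, strictly less than φ(277); not a primitive root.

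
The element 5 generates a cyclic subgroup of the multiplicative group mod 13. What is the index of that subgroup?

The order of 5 must divide φ(13) = 13 − 1 = 12 = 2^2 · 3.
Divisors of 12: 1, 2, 3, 4, 6, 12.
Check 5^d mod 13 for each divisor in increasing order:
5^1 ≡ 5
5^2 ≡ 12
5^3 ≡ 8
5^4 ≡ 1
The order of 5 is 4, so the subgroup it generates has 4 elements.
Index = |(Z/13Z)^×| / |⟨5⟩| = 12 / 4 = 3.

3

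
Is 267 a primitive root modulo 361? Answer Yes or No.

No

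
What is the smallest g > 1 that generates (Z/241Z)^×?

7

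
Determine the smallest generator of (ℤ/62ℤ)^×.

3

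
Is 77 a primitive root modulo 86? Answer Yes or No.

Yes

φ(86) = φ(2)·φ(43) = 1·42 = 42 = 2 · 3 · 7.
77 is a primitive root mod 86 iff 77^(φ(86)/q) ≢ 1 for every prime q | φ(86), i.e. q ∈ {2, 3, 7}.
77^21 ≡ 85 (mod 86)  [q = 2: ≢ 1 ✓]
77^14 ≡ 49 (mod 86)  [q = 3: ≢ 1 ✓]
77^6 ≡ 47 (mod 86)  [q = 7: ≢ 1 ✓]
None equal 1, so ord_86(77) = 42: 77 is a primitive root.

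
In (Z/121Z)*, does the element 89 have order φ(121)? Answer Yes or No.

φ(121) = φ(11^2) = 11·(11−1) = 110 = 2 · 5 · 11.
It suffices to check that the order of 89 is not a proper divisor of 110: compute 89^(110/q) for q ∈ {2, 5, 11}.
89^55 ≡ 1 (mod 121)  [q = 2: ≡ 1 ✗]
89^22 ≡ 1 (mod 121)  [q = 5: ≡ 1 ✗]
89^10 ≡ 34 (mod 121)  [q = 11: ≢ 1 ✓]
Since 89^55 ≡ 1, the order of 89 divides 55 < 110, so 89 is not a primitive root.

No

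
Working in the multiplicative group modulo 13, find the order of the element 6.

ord(6) | φ(13) = 13 − 1 = 12 = 2^2 · 3.
Divisors of 12: 1, 2, 3, 4, 6, 12.
Test each divisor d:
6^1 ≡ 6 (mod 13)
6^2 ≡ 10 (mod 13)
6^3 ≡ 8 (mod 13)
6^4 ≡ 9 (mod 13)
6^6 ≡ 12 (mod 13)
6^12 ≡ 1 (mod 13) ✓
Hence ord(6) = 12.

12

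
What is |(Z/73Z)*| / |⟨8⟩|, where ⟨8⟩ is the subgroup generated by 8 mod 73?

24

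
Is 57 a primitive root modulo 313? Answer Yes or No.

φ(313) = 313 − 1 = 312 = 2^3 · 3 · 13.
It suffices to check that the order of 57 is not a proper divisor of 312: compute 57^(312/q) for q ∈ {2, 3, 13}.
57^156 ≡ 1 (mod 313)  [q = 2: ≡ 1 ✗]
57^104 ≡ 98 (mod 313)  [q = 3: ≢ 1 ✓]
57^24 ≡ 277 (mod 313)  [q = 13: ≢ 1 ✓]
57^156 ≡ 1 shows ord(57) | 156, strictly less than φ(313); not a primitive root.

No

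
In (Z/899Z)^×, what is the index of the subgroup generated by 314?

24

By Lagrange's theorem, ord_899(314) divides φ(899) = φ(29·31) = (29−1)·(31−1) = 28·30 = 840 = 2^3 · 3 · 5 · 7.
Divisors of 840: 1, 2, 3, 4, 5, 6, 7, 8, 10, 12, 14, 15, 20, 21, 24, 28, 30, 35, 40, 42, 56, 60, 70, 84, 105, 120, 140, 168, 210, 280, 420, 840.
Check 314^d mod 899 for each divisor in increasing order:
314^1 ≡ 314 (mod 899)
314^2 ≡ 605 (mod 899)
314^3 ≡ 281 (mod 899)
314^4 ≡ 132 (mod 899)
314^5 ≡ 94 (mod 899)
314^6 ≡ 748 (mod 899)
314^7 ≡ 233 (mod 899)
314^8 ≡ 343 (mod 899)
314^10 ≡ 745 (mod 899)
314^12 ≡ 326 (mod 899)
314^14 ≡ 349 (mod 899)
314^15 ≡ 807 (mod 899)
314^20 ≡ 342 (mod 899)
314^21 ≡ 407 (mod 899)
314^24 ≡ 194 (mod 899)
314^28 ≡ 436 (mod 899)
314^30 ≡ 373 (mod 899)
314^35 ≡ 1 (mod 899) ✓
Thus |⟨314⟩| = ord(314) = 35.
[(Z/899Z)^× : ⟨314⟩] = 840/35 = 24.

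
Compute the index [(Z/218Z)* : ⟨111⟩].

3

The order of 111 must divide φ(218) = φ(2)·φ(109) = 1·108 = 108 = 2^2 · 3^3.
Divisors of 108: 1, 2, 3, 4, 6, 9, 12, 18, 27, 36, 54, 108.
Compute 111^d (mod 218) for the divisors d until we hit 1:
111^1 ≡ 111
111^2 ≡ 113
111^3 ≡ 117
111^4 ≡ 125
111^6 ≡ 173
111^9 ≡ 185
111^12 ≡ 63
111^18 ≡ 217
111^27 ≡ 33
111^36 ≡ 1
So ord_218(111) = 36, hence |⟨111⟩| = 36.
The index is φ(218) / ord(111) = 108 / 36 = 3.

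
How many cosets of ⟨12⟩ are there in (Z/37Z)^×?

4

The order of 12 must divide φ(37) = 37 − 1 = 36 = 2^2 · 3^2.
Divisors of 36: 1, 2, 3, 4, 6, 9, 12, 18, 36.
Evaluate successive powers at the divisors of 36:
12^1 ≡ 12 (mod 37)
12^2 ≡ 33 (mod 37)
12^3 ≡ 26 (mod 37)
12^4 ≡ 16 (mod 37)
12^6 ≡ 10 (mod 37)
12^9 ≡ 1 (mod 37) ✓
Thus |⟨12⟩| = ord(12) = 9.
Index = |(Z/37Z)^×| / |⟨12⟩| = 36 / 9 = 4.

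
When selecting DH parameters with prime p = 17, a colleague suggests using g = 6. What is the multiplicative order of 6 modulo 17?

By Lagrange's theorem, ord_17(6) divides φ(17) = 17 − 1 = 16 = 2^4.
Divisors of 16: 1, 2, 4, 8, 16.
Evaluate successive powers at the divisors of 16:
6^1 ≡ 6
6^2 ≡ 2
6^4 ≡ 4
6^8 ≡ 16
6^16 ≡ 1
Therefore the multiplicative order of 6 modulo 17 is 16.

16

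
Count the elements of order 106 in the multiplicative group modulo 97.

φ(97) = 97 − 1 = 96 = 2^5 · 3.
In a cyclic group of order 96, there are φ(d) elements of order d for each divisor d of 96, and zero for non-divisors.
106 does not divide 96, so no element of (Z/97Z)^× has order 106.

0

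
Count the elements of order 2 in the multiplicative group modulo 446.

φ(446) = φ(2)·φ(223) = 1·222 = 222 = 2 · 3 · 37.
In a cyclic group of order 222, there are φ(d) elements of order d for each divisor d of 222, and zero for non-divisors.
2 | 222, and φ(2) = 2 − 1 = 1.

1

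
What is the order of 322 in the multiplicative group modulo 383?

191

Since 322 ∈ (Z/383Z)^×, its order divides φ(383) = 383 − 1 = 382 = 2 · 191.
Divisors of 382: 1, 2, 191, 382.
Check 322^d mod 383 for each divisor in increasing order:
322^1 ≡ 322
322^2 ≡ 274
322^191 ≡ 1
The smallest such exponent is 191, so the order of 322 is 191.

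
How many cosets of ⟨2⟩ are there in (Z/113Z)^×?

4

By Lagrange's theorem, ord_113(2) divides φ(113) = 113 − 1 = 112 = 2^4 · 7.
Divisors of 112: 1, 2, 4, 7, 8, 14, 16, 28, 56, 112.
Evaluate successive powers at the divisors of 112:
2^1 ≡ 2 (mod 113)
2^2 ≡ 4 (mod 113)
2^4 ≡ 16 (mod 113)
2^7 ≡ 15 (mod 113)
2^8 ≡ 30 (mod 113)
2^14 ≡ 112 (mod 113)
2^16 ≡ 109 (mod 113)
2^28 ≡ 1 (mod 113) ✓
So ord_113(2) = 28, hence |⟨2⟩| = 28.
Index = |(Z/113Z)^×| / |⟨2⟩| = 112 / 28 = 4.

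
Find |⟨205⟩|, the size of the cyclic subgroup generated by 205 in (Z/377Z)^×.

84

The order of 205 must divide φ(377) = φ(13·29) = (13−1)·(29−1) = 12·28 = 336 = 2^4 · 3 · 7.
Divisors of 336: 1, 2, 3, 4, 6, 7, 8, 12, 14, 16, 21, 24, 28, 42, 48, 56, 84, 112, 168, 336.
Compute 205^d (mod 377) for the divisors d until we hit 1:
205^1 ≡ 205 (mod 377)
205^2 ≡ 178 (mod 377)
205^3 ≡ 298 (mod 377)
205^4 ≡ 16 (mod 377)
205^6 ≡ 209 (mod 377)
205^7 ≡ 244 (mod 377)
205^8 ≡ 256 (mod 377)
205^12 ≡ 326 (mod 377)
205^14 ≡ 347 (mod 377)
205^16 ≡ 315 (mod 377)
205^21 ≡ 220 (mod 377)
205^24 ≡ 339 (mod 377)
205^28 ≡ 146 (mod 377)
205^42 ≡ 144 (mod 377)
205^48 ≡ 313 (mod 377)
205^56 ≡ 204 (mod 377)
205^84 ≡ 1 (mod 377) ✓
The smallest such exponent is 84, so the order of 205 is 84.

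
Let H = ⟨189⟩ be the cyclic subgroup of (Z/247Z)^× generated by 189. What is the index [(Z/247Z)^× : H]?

18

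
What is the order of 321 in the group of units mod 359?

ord(321) | φ(359) = 359 − 1 = 358 = 2 · 179.
Divisors of 358: 1, 2, 179, 358.
Test each divisor d:
321^1 ≡ 321 (mod 359)
321^2 ≡ 8 (mod 359)
321^179 ≡ 1 (mod 359) ✓
Hence ord(321) = 179.

179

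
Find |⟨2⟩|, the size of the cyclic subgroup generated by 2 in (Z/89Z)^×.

11

The order of 2 must divide φ(89) = 89 − 1 = 88 = 2^3 · 11.
Divisors of 88: 1, 2, 4, 8, 11, 22, 44, 88.
Check 2^d mod 89 for each divisor in increasing order:
2^1 ≡ 2 (mod 89)
2^2 ≡ 4 (mod 89)
2^4 ≡ 16 (mod 89)
2^8 ≡ 78 (mod 89)
2^11 ≡ 1 (mod 89) ✓
Therefore the multiplicative order of 2 modulo 89 is 11.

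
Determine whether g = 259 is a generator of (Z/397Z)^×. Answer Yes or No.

Yes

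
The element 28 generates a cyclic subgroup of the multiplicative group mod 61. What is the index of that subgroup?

By Lagrange's theorem, ord_61(28) divides φ(61) = 61 − 1 = 60 = 2^2 · 3 · 5.
Divisors of 60: 1, 2, 3, 4, 5, 6, 10, 12, 15, 20, 30, 60.
Evaluate successive powers at the divisors of 60:
28^1 ≡ 28
28^2 ≡ 52
28^3 ≡ 53
28^4 ≡ 20
28^5 ≡ 11
28^6 ≡ 3
28^10 ≡ 60
28^12 ≡ 9
28^15 ≡ 50
28^20 ≡ 1
Thus |⟨28⟩| = ord(28) = 20.
[(Z/61Z)^× : ⟨28⟩] = 60/20 = 3.

3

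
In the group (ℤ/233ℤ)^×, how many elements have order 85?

0

φ(233) = 233 − 1 = 232 = 2^3 · 29.
(Z/233Z)^× is cyclic (|G| = 232); a cyclic group of order m has exactly φ(d) elements of each order d | m, and none otherwise.
85 does not divide 232, so no element of (Z/233Z)^× has order 85.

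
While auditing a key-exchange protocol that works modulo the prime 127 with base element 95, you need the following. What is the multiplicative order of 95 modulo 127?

14

ord(95) | φ(127) = 127 − 1 = 126 = 2 · 3^2 · 7.
Divisors of 126: 1, 2, 3, 6, 7, 9, 14, 18, 21, 42, 63, 126.
Check 95^d mod 127 for each divisor in increasing order:
95^1 ≡ 95 (mod 127)
95^2 ≡ 8 (mod 127)
95^3 ≡ 125 (mod 127)
95^6 ≡ 4 (mod 127)
95^7 ≡ 126 (mod 127)
95^9 ≡ 119 (mod 127)
95^14 ≡ 1 (mod 127) ✓
Therefore the multiplicative order of 95 modulo 127 is 14.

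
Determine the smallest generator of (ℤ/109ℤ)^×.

6

φ(109) = 109 − 1 = 108 = 2^2 · 3^3.
g is a primitive root iff g^(108/q) ≢ 1 (mod 109) for each prime q ∈ {2, 3}.
g = 2: 2^54 ≡ 108; 2^36 ≡ 1 — hits 1, so not a primitive root.
g = 3: 3^54 ≡ 1 — hits 1, so not a primitive root.
g = 4: 4^54 ≡ 1 — hits 1, so not a primitive root.
g = 5: 5^54 ≡ 1 — hits 1, so not a primitive root.
g = 6: 6^54 ≡ 108; 6^36 ≡ 63 — none is 1, so 6 is a primitive root.
The smallest primitive root modulo 109 is 6.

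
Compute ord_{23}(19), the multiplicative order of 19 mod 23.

By Lagrange's theorem, ord_23(19) divides φ(23) = 23 − 1 = 22 = 2 · 11.
Divisors of 22: 1, 2, 11, 22.
Check 19^d mod 23 for each divisor in increasing order:
19^1 ≡ 19
19^2 ≡ 16
19^11 ≡ 22
19^22 ≡ 1
So ord_23(19) = 22.

22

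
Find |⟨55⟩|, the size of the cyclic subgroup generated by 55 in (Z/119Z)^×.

4

The order of 55 must divide φ(119) = φ(7·17) = (7−1)·(17−1) = 6·16 = 96 = 2^5 · 3.
Divisors of 96: 1, 2, 3, 4, 6, 8, 12, 16, 24, 32, 48, 96.
Compute 55^d (mod 119) for the divisors d until we hit 1:
55^1 ≡ 55 (mod 119)
55^2 ≡ 50 (mod 119)
55^3 ≡ 13 (mod 119)
55^4 ≡ 1 (mod 119) ✓
Therefore the multiplicative order of 55 modulo 119 is 4.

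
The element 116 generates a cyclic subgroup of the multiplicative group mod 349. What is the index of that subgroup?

4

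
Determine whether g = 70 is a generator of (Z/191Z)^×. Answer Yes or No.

φ(191) = 191 − 1 = 190 = 2 · 5 · 19.
Test 70^(190/q) mod 191 for each prime factor q of 190:
70^95 ≡ 190 (mod 191)  [q = 2: ≢ 1 ✓]
70^38 ≡ 1 (mod 191)  [q = 5: ≡ 1 ✗]
70^10 ≡ 180 (mod 191)  [q = 19: ≢ 1 ✓]
Since 70^38 ≡ 1, the order of 70 divides 38 < 190, so 70 is not a primitive root.

No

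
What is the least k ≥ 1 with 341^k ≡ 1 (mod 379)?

Since 341 ∈ (Z/379Z)^×, its order divides φ(379) = 379 − 1 = 378 = 2 · 3^3 · 7.
Divisors of 378: 1, 2, 3, 6, 7, 9, 14, 18, 21, 27, 42, 54, 63, 126, 189, 378.
Evaluate successive powers at the divisors of 378:
341^1 ≡ 341 (mod 379)
341^2 ≡ 307 (mod 379)
341^3 ≡ 83 (mod 379)
341^6 ≡ 67 (mod 379)
341^7 ≡ 107 (mod 379)
341^9 ≡ 255 (mod 379)
341^14 ≡ 79 (mod 379)
341^18 ≡ 216 (mod 379)
341^21 ≡ 115 (mod 379)
341^27 ≡ 125 (mod 379)
341^42 ≡ 339 (mod 379)
341^54 ≡ 86 (mod 379)
341^63 ≡ 327 (mod 379)
341^126 ≡ 51 (mod 379)
341^189 ≡ 1 (mod 379) ✓
So ord_379(341) = 189.

189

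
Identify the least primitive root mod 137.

3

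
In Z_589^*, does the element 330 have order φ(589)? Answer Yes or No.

589 = 19 · 31 is a product of two distinct odd primes, so (Z/589Z)^× ≅ (Z/19Z)^× × (Z/31Z)^× is not cyclic.
No primitive root modulo 589 exists; in particular 330 is not one.

No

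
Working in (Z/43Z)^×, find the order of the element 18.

42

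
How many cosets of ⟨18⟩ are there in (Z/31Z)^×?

Since 18 ∈ (Z/31Z)^×, its order divides φ(31) = 31 − 1 = 30 = 2 · 3 · 5.
Divisors of 30: 1, 2, 3, 5, 6, 10, 15, 30.
Evaluate successive powers at the divisors of 30:
18^1 ≡ 18 (mod 31)
18^2 ≡ 14 (mod 31)
18^3 ≡ 4 (mod 31)
18^5 ≡ 25 (mod 31)
18^6 ≡ 16 (mod 31)
18^10 ≡ 5 (mod 31)
18^15 ≡ 1 (mod 31) ✓
So ord_31(18) = 15, hence |⟨18⟩| = 15.
[(Z/31Z)^× : ⟨18⟩] = 30/15 = 2.

2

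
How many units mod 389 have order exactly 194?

96

φ(389) = 389 − 1 = 388 = 2^2 · 97.
(Z/389Z)^× is cyclic (|G| = 388); a cyclic group of order m has exactly φ(d) elements of each order d | m, and none otherwise.
194 = 2 · 97 divides 388, and φ(194) = 96.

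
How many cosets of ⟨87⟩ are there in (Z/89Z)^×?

ord(87) | φ(89) = 89 − 1 = 88 = 2^3 · 11.
Divisors of 88: 1, 2, 4, 8, 11, 22, 44, 88.
Check 87^d mod 89 for each divisor in increasing order:
87^1 ≡ 87 (mod 89)
87^2 ≡ 4 (mod 89)
87^4 ≡ 16 (mod 89)
87^8 ≡ 78 (mod 89)
87^11 ≡ 88 (mod 89)
87^22 ≡ 1 (mod 89) ✓
The order of 87 is 22, so the subgroup it generates has 22 elements.
[(Z/89Z)^× : ⟨87⟩] = 88/22 = 4.

4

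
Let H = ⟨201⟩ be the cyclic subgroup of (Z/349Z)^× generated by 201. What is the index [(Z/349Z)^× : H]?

2

ord(201) | φ(349) = 349 − 1 = 348 = 2^2 · 3 · 29.
Divisors of 348: 1, 2, 3, 4, 6, 12, 29, 58, 87, 116, 174, 348.
Test each divisor d:
201^1 ≡ 201 (mod 349)
201^2 ≡ 266 (mod 349)
201^3 ≡ 69 (mod 349)
201^4 ≡ 258 (mod 349)
201^6 ≡ 224 (mod 349)
201^12 ≡ 269 (mod 349)
201^29 ≡ 227 (mod 349)
201^58 ≡ 226 (mod 349)
201^87 ≡ 348 (mod 349)
201^116 ≡ 122 (mod 349)
201^174 ≡ 1 (mod 349) ✓
So ord_349(201) = 174, hence |⟨201⟩| = 174.
The index is φ(349) / ord(201) = 348 / 174 = 2.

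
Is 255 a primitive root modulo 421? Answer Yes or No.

No

φ(421) = 421 − 1 = 420 = 2^2 · 3 · 5 · 7.
It suffices to check that the order of 255 is not a proper divisor of 420: compute 255^(420/q) for q ∈ {2, 3, 5, 7}.
255^210 ≡ 1 (mod 421)  [q = 2: ≡ 1 ✗]
255^140 ≡ 20 (mod 421)  [q = 3: ≢ 1 ✓]
255^84 ≡ 354 (mod 421)  [q = 5: ≢ 1 ✓]
255^60 ≡ 75 (mod 421)  [q = 7: ≢ 1 ✓]
The check at q = 2 fails, so 255 generates a proper subgroup.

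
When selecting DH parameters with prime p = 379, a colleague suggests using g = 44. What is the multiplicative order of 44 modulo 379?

ord(44) | φ(379) = 379 − 1 = 378 = 2 · 3^3 · 7.
Divisors of 378: 1, 2, 3, 6, 7, 9, 14, 18, 21, 27, 42, 54, 63, 126, 189, 378.
Test each divisor d:
44^1 ≡ 44
44^2 ≡ 41
44^3 ≡ 288
44^6 ≡ 322
44^7 ≡ 145
44^9 ≡ 260
44^14 ≡ 180
44^18 ≡ 138
44^21 ≡ 328
44^27 ≡ 254
44^42 ≡ 327
44^54 ≡ 86
44^63 ≡ 378
44^126 ≡ 1
The smallest such exponent is 126, so the order of 44 is 126.

126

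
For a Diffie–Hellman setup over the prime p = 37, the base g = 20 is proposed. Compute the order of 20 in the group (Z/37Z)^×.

Since 20 ∈ (Z/37Z)^×, its order divides φ(37) = 37 − 1 = 36 = 2^2 · 3^2.
Divisors of 36: 1, 2, 3, 4, 6, 9, 12, 18, 36.
Evaluate successive powers at the divisors of 36:
20^1 ≡ 20
20^2 ≡ 30
20^3 ≡ 8
20^4 ≡ 12
20^6 ≡ 27
20^9 ≡ 31
20^12 ≡ 26
20^18 ≡ 36
20^36 ≡ 1
So ord_37(20) = 36.

36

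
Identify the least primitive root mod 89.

φ(89) = 89 − 1 = 88 = 2^3 · 11.
g is a primitive root iff g^(88/q) ≢ 1 (mod 89) for each prime q ∈ {2, 11}.
g = 2: 2^44 ≡ 1 — hits 1, so not a primitive root.
g = 3: 3^44 ≡ 88; 3^8 ≡ 64 — none is 1, so 3 is a primitive root.
Hence the least primitive root of 89 is 3.

3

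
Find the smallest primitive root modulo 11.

2

φ(11) = 11 − 1 = 10 = 2 · 5.
g is a primitive root iff g^(10/q) ≢ 1 (mod 11) for each prime q ∈ {2, 5}.
g = 2: 2^5 ≡ 10; 2^2 ≡ 4 — none is 1, so 2 is a primitive root.
So 2 is the smallest generator of (Z/11Z)^×.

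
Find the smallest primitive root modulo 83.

2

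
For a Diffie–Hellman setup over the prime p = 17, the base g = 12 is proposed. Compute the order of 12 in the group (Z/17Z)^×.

16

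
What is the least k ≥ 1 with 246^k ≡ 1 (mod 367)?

366

The order of 246 must divide φ(367) = 367 − 1 = 366 = 2 · 3 · 61.
Divisors of 366: 1, 2, 3, 6, 61, 122, 183, 366.
Compute 246^d (mod 367) for the divisors d until we hit 1:
246^1 ≡ 246 (mod 367)
246^2 ≡ 328 (mod 367)
246^3 ≡ 315 (mod 367)
246^6 ≡ 135 (mod 367)
246^61 ≡ 84 (mod 367)
246^122 ≡ 83 (mod 367)
246^183 ≡ 366 (mod 367)
246^366 ≡ 1 (mod 367) ✓
So ord_367(246) = 366.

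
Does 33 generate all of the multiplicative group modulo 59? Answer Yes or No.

Yes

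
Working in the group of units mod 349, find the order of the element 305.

The order of 305 must divide φ(349) = 349 − 1 = 348 = 2^2 · 3 · 29.
Divisors of 348: 1, 2, 3, 4, 6, 12, 29, 58, 87, 116, 174, 348.
Evaluate successive powers at the divisors of 348:
305^1 ≡ 305
305^2 ≡ 191
305^3 ≡ 321
305^4 ≡ 185
305^6 ≡ 86
305^12 ≡ 67
305^29 ≡ 189
305^58 ≡ 123
305^87 ≡ 213
305^116 ≡ 122
305^174 ≡ 348
305^348 ≡ 1
Hence ord(305) = 348.

348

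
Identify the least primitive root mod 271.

6

φ(271) = 271 − 1 = 270 = 2 · 3^3 · 5.
g is a primitive root iff g^(270/q) ≢ 1 (mod 271) for each prime q ∈ {2, 3, 5}.
g = 2: 2^135 ≡ 1 — hits 1, so not a primitive root.
g = 3: 3^135 ≡ 270; 3^90 ≡ 1 — hits 1, so not a primitive root.
g = 4: 4^135 ≡ 1 — hits 1, so not a primitive root.
g = 5: 5^135 ≡ 1 — hits 1, so not a primitive root.
g = 6: 6^135 ≡ 270; 6^90 ≡ 242; 6^54 ≡ 10 — none is 1, so 6 is a primitive root.
The smallest primitive root modulo 271 is 6.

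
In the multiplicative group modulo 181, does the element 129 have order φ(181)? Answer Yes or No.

φ(181) = 181 − 1 = 180 = 2^2 · 3^2 · 5.
129 is a primitive root mod 181 iff 129^(φ(181)/q) ≢ 1 for every prime q | φ(181), i.e. q ∈ {2, 3, 5}.
129^90 ≡ 1 (mod 181)  [q = 2: ≡ 1 ✗]
129^60 ≡ 48 (mod 181)  [q = 3: ≢ 1 ✓]
129^36 ≡ 59 (mod 181)  [q = 5: ≢ 1 ✓]
129^90 ≡ 1 shows ord(129) | 90, strictly less than φ(181); not a primitive root.

No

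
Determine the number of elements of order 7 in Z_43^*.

6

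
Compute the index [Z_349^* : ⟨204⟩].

Since 204 ∈ (Z/349Z)^×, its order divides φ(349) = 349 − 1 = 348 = 2^2 · 3 · 29.
Divisors of 348: 1, 2, 3, 4, 6, 12, 29, 58, 87, 116, 174, 348.
Evaluate successive powers at the divisors of 348:
204^1 ≡ 204
204^2 ≡ 85
204^3 ≡ 239
204^4 ≡ 245
204^6 ≡ 234
204^12 ≡ 312
204^29 ≡ 123
204^58 ≡ 122
204^87 ≡ 348
204^116 ≡ 226
204^174 ≡ 1
The order of 204 is 174, so the subgroup it generates has 174 elements.
The index is φ(349) / ord(204) = 348 / 174 = 2.

2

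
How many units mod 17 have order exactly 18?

0

φ(17) = 17 − 1 = 16 = 2^4.
Since (Z/17Z)^× is cyclic of order 16, the number of elements of order d is φ(d) when d | 16 and 0 otherwise.
Since 18 ∤ 16, the count is 0.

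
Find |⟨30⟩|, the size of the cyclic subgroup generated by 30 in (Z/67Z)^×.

6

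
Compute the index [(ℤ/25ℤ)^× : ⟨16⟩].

ord(16) | φ(25) = φ(5^2) = 5·(5−1) = 20 = 2^2 · 5.
Divisors of 20: 1, 2, 4, 5, 10, 20.
Check 16^d mod 25 for each divisor in increasing order:
16^1 ≡ 16 (mod 25)
16^2 ≡ 6 (mod 25)
16^4 ≡ 11 (mod 25)
16^5 ≡ 1 (mod 25) ✓
The order of 16 is 5, so the subgroup it generates has 5 elements.
The index is φ(25) / ord(16) = 20 / 5 = 4.

4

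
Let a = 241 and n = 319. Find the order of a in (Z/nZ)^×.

By Lagrange's theorem, ord_319(241) divides φ(319) = φ(11·29) = (11−1)·(29−1) = 10·28 = 280 = 2^3 · 5 · 7.
Divisors of 280: 1, 2, 4, 5, 7, 8, 10, 14, 20, 28, 35, 40, 56, 70, 140, 280.
Compute 241^d (mod 319) for the divisors d until we hit 1:
241^1 ≡ 241 (mod 319)
241^2 ≡ 23 (mod 319)
241^4 ≡ 210 (mod 319)
241^5 ≡ 208 (mod 319)
241^7 ≡ 318 (mod 319)
241^8 ≡ 78 (mod 319)
241^10 ≡ 199 (mod 319)
241^14 ≡ 1 (mod 319) ✓
The smallest such exponent is 14, so the order of 241 is 14.

14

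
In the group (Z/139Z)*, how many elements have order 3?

2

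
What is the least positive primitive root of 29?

φ(29) = 29 − 1 = 28 = 2^2 · 7.
g is a primitive root iff g^(28/q) ≢ 1 (mod 29) for each prime q ∈ {2, 7}.
g = 2: 2^14 ≡ 28; 2^4 ≡ 16 — none is 1, so 2 is a primitive root.
So 2 is the smallest generator of (Z/29Z)^×.

2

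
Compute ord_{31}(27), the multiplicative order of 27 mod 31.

10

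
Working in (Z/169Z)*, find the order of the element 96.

52

Since 96 ∈ (Z/169Z)^×, its order divides φ(169) = φ(13^2) = 13·(13−1) = 156 = 2^2 · 3 · 13.
Divisors of 156: 1, 2, 3, 4, 6, 12, 13, 26, 39, 52, 78, 156.
Evaluate successive powers at the divisors of 156:
96^1 ≡ 96
96^2 ≡ 90
96^3 ≡ 21
96^4 ≡ 157
96^6 ≡ 103
96^12 ≡ 131
96^13 ≡ 70
96^26 ≡ 168
96^39 ≡ 99
96^52 ≡ 1
Therefore the multiplicative order of 96 modulo 169 is 52.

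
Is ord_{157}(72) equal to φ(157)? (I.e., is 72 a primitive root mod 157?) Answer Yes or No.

Yes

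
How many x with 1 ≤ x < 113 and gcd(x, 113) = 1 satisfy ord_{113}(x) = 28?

φ(113) = 113 − 1 = 112 = 2^4 · 7.
Since (Z/113Z)^× is cyclic of order 112, the number of elements of order d is φ(d) when d | 112 and 0 otherwise.
28 = 2^2 · 7 divides 112, and φ(28) = 12.

12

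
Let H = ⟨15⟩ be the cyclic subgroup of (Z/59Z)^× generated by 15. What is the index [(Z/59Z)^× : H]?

ord(15) | φ(59) = 59 − 1 = 58 = 2 · 29.
Divisors of 58: 1, 2, 29, 58.
Test each divisor d:
15^1 ≡ 15
15^2 ≡ 48
15^29 ≡ 1
The order of 15 is 29, so the subgroup it generates has 29 elements.
Index = |(Z/59Z)^×| / |⟨15⟩| = 58 / 29 = 2.

2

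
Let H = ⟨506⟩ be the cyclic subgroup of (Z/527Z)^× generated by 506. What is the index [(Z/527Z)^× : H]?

8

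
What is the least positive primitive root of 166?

φ(166) = φ(2)·φ(83) = 1·82 = 82 = 2 · 41.
Test candidates g = 2, 3, … against the prime factors q ∈ {2, 41} of φ(166): g is a generator iff g^(82/q) ≢ 1 for every such q.
g = 2: gcd(2, 166) = 2 > 1, not a unit — skip.
g = 3: 3^41 ≡ 1 — hits 1, so not a primitive root.
g = 4: gcd(4, 166) = 2 > 1, not a unit — skip.
g = 5: 5^41 ≡ 165; 5^2 ≡ 25 — none is 1, so 5 is a primitive root.
Hence the least primitive root of 166 is 5.

5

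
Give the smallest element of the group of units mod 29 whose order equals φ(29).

2

φ(29) = 29 − 1 = 28 = 2^2 · 7.
Test candidates g = 2, 3, … against the prime factors q ∈ {2, 7} of φ(29): g is a generator iff g^(28/q) ≢ 1 for every such q.
g = 2: 2^14 ≡ 28; 2^4 ≡ 16 — none is 1, so 2 is a primitive root.
The smallest primitive root modulo 29 is 2.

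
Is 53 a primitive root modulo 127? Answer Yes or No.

Yes

φ(127) = 127 − 1 = 126 = 2 · 3^2 · 7.
An element g generates (Z/127Z)^× iff g^(126/q) ≢ 1 (mod 127) for each prime q ∈ {2, 3, 7}.
53^63 ≡ 126 (mod 127)  [q = 2: ≢ 1 ✓]
53^42 ≡ 19 (mod 127)  [q = 3: ≢ 1 ✓]
53^18 ≡ 16 (mod 127)  [q = 7: ≢ 1 ✓]
All checks pass, so 53 has order 126 and is a primitive root modulo 127.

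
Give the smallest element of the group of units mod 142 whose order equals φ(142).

φ(142) = φ(2)·φ(71) = 1·70 = 70 = 2 · 5 · 7.
Test candidates g = 2, 3, … against the prime factors q ∈ {2, 5, 7} of φ(142): g is a generator iff g^(70/q) ≢ 1 for every such q.
g = 2: gcd(2, 142) = 2 > 1, not a unit — skip.
g = 3: 3^35 ≡ 1 — hits 1, so not a primitive root.
g = 4: gcd(4, 142) = 2 > 1, not a unit — skip.
g = 5: 5^35 ≡ 1 — hits 1, so not a primitive root.
g = 6: gcd(6, 142) = 2 > 1, not a unit — skip.
g = 7: 7^35 ≡ 141; 7^14 ≡ 125; 7^10 ≡ 45 — none is 1, so 7 is a primitive root.
So 7 is the smallest generator of (Z/142Z)^×.

7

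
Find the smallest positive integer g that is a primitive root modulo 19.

φ(19) = 19 − 1 = 18 = 2 · 3^2.
Test candidates g = 2, 3, … against the prime factors q ∈ {2, 3} of φ(19): g is a generator iff g^(18/q) ≢ 1 for every such q.
g = 2: 2^9 ≡ 18; 2^6 ≡ 7 — none is 1, so 2 is a primitive root.
So 2 is the smallest generator of (Z/19Z)^×.

2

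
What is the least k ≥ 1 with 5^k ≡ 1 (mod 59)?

ord(5) | φ(59) = 59 − 1 = 58 = 2 · 29.
Divisors of 58: 1, 2, 29, 58.
Evaluate successive powers at the divisors of 58:
5^1 ≡ 5 (mod 59)
5^2 ≡ 25 (mod 59)
5^29 ≡ 1 (mod 59) ✓
Hence ord(5) = 29.

29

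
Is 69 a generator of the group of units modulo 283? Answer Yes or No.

Yes

φ(283) = 283 − 1 = 282 = 2 · 3 · 47.
69 is a primitive root mod 283 iff 69^(φ(283)/q) ≢ 1 for every prime q | φ(283), i.e. q ∈ {2, 3, 47}.
69^141 ≡ 282 (mod 283)  [q = 2: ≢ 1 ✓]
69^94 ≡ 44 (mod 283)  [q = 3: ≢ 1 ✓]
69^6 ≡ 86 (mod 283)  [q = 47: ≢ 1 ✓]
None equal 1, so ord_283(69) = 282: 69 is a primitive root.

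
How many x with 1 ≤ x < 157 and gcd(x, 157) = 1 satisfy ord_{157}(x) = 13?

12

φ(157) = 157 − 1 = 156 = 2^2 · 3 · 13.
(Z/157Z)^× is cyclic (|G| = 156); a cyclic group of order m has exactly φ(d) elements of each order d | m, and none otherwise.
13 | 156, and φ(13) = 13 − 1 = 12.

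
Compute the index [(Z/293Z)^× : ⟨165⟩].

The order of 165 must divide φ(293) = 293 − 1 = 292 = 2^2 · 73.
Divisors of 292: 1, 2, 4, 73, 146, 292.
Check 165^d mod 293 for each divisor in increasing order:
165^1 ≡ 165
165^2 ≡ 269
165^4 ≡ 283
165^73 ≡ 138
165^146 ≡ 292
165^292 ≡ 1
The order of 165 is 292, so the subgroup it generates has 292 elements.
[(Z/293Z)^× : ⟨165⟩] = 292/292 = 1.

1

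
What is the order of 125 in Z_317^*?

316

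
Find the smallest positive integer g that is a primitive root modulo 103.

φ(103) = 103 − 1 = 102 = 2 · 3 · 17.
Test candidates g = 2, 3, … against the prime factors q ∈ {2, 3, 17} of φ(103): g is a generator iff g^(102/q) ≢ 1 for every such q.
g = 2: 2^51 ≡ 1 — hits 1, so not a primitive root.
g = 3: 3^51 ≡ 102; 3^34 ≡ 1 — hits 1, so not a primitive root.
g = 4: 4^51 ≡ 1 — hits 1, so not a primitive root.
g = 5: 5^51 ≡ 102; 5^34 ≡ 56; 5^6 ≡ 72 — none is 1, so 5 is a primitive root.
So 5 is the smallest generator of (Z/103Z)^×.

5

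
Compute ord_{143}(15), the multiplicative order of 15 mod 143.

60

Since 15 ∈ (Z/143Z)^×, its order divides φ(143) = φ(11·13) = (11−1)·(13−1) = 10·12 = 120 = 2^3 · 3 · 5.
Divisors of 120: 1, 2, 3, 4, 5, 6, 8, 10, 12, 15, 20, 24, 30, 40, 60, 120.
Check 15^d mod 143 for each divisor in increasing order:
15^1 ≡ 15 (mod 143)
15^2 ≡ 82 (mod 143)
15^3 ≡ 86 (mod 143)
15^4 ≡ 3 (mod 143)
15^5 ≡ 45 (mod 143)
15^6 ≡ 103 (mod 143)
15^8 ≡ 9 (mod 143)
15^10 ≡ 23 (mod 143)
15^12 ≡ 27 (mod 143)
15^15 ≡ 34 (mod 143)
15^20 ≡ 100 (mod 143)
15^24 ≡ 14 (mod 143)
15^30 ≡ 12 (mod 143)
15^40 ≡ 133 (mod 143)
15^60 ≡ 1 (mod 143) ✓
The smallest such exponent is 60, so the order of 15 is 60.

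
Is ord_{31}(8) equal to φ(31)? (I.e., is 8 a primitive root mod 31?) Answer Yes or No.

φ(31) = 31 − 1 = 30 = 2 · 3 · 5.
It suffices to check that the order of 8 is not a proper divisor of 30: compute 8^(30/q) for q ∈ {2, 3, 5}.
8^15 ≡ 1 (mod 31)  [q = 2: ≡ 1 ✗]
8^10 ≡ 1 (mod 31)  [q = 3: ≡ 1 ✗]
8^6 ≡ 8 (mod 31)  [q = 5: ≢ 1 ✓]
The check at q = 2 fails, so 8 generates a proper subgroup.

No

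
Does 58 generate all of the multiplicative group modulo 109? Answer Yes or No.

Yes

φ(109) = 109 − 1 = 108 = 2^2 · 3^3.
58 is a primitive root mod 109 iff 58^(φ(109)/q) ≢ 1 for every prime q | φ(109), i.e. q ∈ {2, 3}.
58^54 ≡ 108 (mod 109)  [q = 2: ≢ 1 ✓]
58^36 ≡ 63 (mod 109)  [q = 3: ≢ 1 ✓]
All checks pass, so 58 has order 108 and is a primitive root modulo 109.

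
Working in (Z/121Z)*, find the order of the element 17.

110

By Lagrange's theorem, ord_121(17) divides φ(121) = φ(11^2) = 11·(11−1) = 110 = 2 · 5 · 11.
Divisors of 110: 1, 2, 5, 10, 11, 22, 55, 110.
Check 17^d mod 121 for each divisor in increasing order:
17^1 ≡ 17 (mod 121)
17^2 ≡ 47 (mod 121)
17^5 ≡ 43 (mod 121)
17^10 ≡ 34 (mod 121)
17^11 ≡ 94 (mod 121)
17^22 ≡ 3 (mod 121)
17^55 ≡ 120 (mod 121)
17^110 ≡ 1 (mod 121) ✓
Therefore the multiplicative order of 17 modulo 121 is 110.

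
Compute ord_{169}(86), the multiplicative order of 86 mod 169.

52

Since 86 ∈ (Z/169Z)^×, its order divides φ(169) = φ(13^2) = 13·(13−1) = 156 = 2^2 · 3 · 13.
Divisors of 156: 1, 2, 3, 4, 6, 12, 13, 26, 39, 52, 78, 156.
Compute 86^d (mod 169) for the divisors d until we hit 1:
86^1 ≡ 86
86^2 ≡ 129
86^3 ≡ 109
86^4 ≡ 79
86^6 ≡ 51
86^12 ≡ 66
86^13 ≡ 99
86^26 ≡ 168
86^39 ≡ 70
86^52 ≡ 1
Therefore the multiplicative order of 86 modulo 169 is 52.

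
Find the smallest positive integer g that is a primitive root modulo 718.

7

φ(718) = φ(2)·φ(359) = 1·358 = 358 = 2 · 179.
Test candidates g = 2, 3, … against the prime factors q ∈ {2, 179} of φ(718): g is a generator iff g^(358/q) ≢ 1 for every such q.
g = 2: gcd(2, 718) = 2 > 1, not a unit — skip.
g = 3: 3^179 ≡ 1 — hits 1, so not a primitive root.
g = 4: gcd(4, 718) = 2 > 1, not a unit — skip.
g = 5: 5^179 ≡ 1 — hits 1, so not a primitive root.
g = 6: gcd(6, 718) = 2 > 1, not a unit — skip.
g = 7: 7^179 ≡ 717; 7^2 ≡ 49 — none is 1, so 7 is a primitive root.
So 7 is the smallest generator of (Z/718Z)^×.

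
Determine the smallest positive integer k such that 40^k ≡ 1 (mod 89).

44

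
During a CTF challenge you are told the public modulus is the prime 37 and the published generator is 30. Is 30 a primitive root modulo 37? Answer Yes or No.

φ(37) = 37 − 1 = 36 = 2^2 · 3^2.
It suffices to check that the order of 30 is not a proper divisor of 36: compute 30^(36/q) for q ∈ {2, 3}.
30^18 ≡ 1 (mod 37)  [q = 2: ≡ 1 ✗]
30^12 ≡ 10 (mod 37)  [q = 3: ≢ 1 ✓]
Since 30^18 ≡ 1, the order of 30 divides 18 < 36, so 30 is not a primitive root.

No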